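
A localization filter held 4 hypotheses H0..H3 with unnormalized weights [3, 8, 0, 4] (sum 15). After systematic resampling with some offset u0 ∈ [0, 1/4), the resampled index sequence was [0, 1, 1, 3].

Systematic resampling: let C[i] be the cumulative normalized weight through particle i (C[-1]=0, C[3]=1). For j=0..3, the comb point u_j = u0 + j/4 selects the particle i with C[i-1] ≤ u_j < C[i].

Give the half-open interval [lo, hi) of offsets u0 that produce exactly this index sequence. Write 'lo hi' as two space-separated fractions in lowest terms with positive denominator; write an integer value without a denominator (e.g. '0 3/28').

0 1/5

C = [1/5, 11/15, 11/15, 1]
j=0 picked index 0: u0 ∈ [0, 1/5)
j=1 picked index 1: u0 ∈ [-1/20, 29/60)
j=2 picked index 1: u0 ∈ [-3/10, 7/30)
j=3 picked index 3: u0 ∈ [-1/60, 1/4)
intersection: [0, 1/5)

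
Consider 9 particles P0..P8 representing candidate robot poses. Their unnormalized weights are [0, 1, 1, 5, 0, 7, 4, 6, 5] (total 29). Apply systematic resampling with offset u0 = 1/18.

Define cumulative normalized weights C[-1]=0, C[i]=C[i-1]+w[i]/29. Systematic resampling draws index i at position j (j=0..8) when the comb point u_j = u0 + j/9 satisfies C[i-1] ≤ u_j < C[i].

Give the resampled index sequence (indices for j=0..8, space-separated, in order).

C = [0, 1/29, 2/29, 7/29, 7/29, 14/29, 18/29, 24/29, 1]
j=0: u_0=1/18 ∈ [1/29, 2/29) → index 2
j=1: u_1=1/6 ∈ [2/29, 7/29) → index 3
j=2: u_2=5/18 ∈ [7/29, 14/29) → index 5
j=3: u_3=7/18 ∈ [7/29, 14/29) → index 5
j=4: u_4=1/2 ∈ [14/29, 18/29) → index 6
j=5: u_5=11/18 ∈ [14/29, 18/29) → index 6
j=6: u_6=13/18 ∈ [18/29, 24/29) → index 7
j=7: u_7=5/6 ∈ [24/29, 1) → index 8
j=8: u_8=17/18 ∈ [24/29, 1) → index 8

2 3 5 5 6 6 7 8 8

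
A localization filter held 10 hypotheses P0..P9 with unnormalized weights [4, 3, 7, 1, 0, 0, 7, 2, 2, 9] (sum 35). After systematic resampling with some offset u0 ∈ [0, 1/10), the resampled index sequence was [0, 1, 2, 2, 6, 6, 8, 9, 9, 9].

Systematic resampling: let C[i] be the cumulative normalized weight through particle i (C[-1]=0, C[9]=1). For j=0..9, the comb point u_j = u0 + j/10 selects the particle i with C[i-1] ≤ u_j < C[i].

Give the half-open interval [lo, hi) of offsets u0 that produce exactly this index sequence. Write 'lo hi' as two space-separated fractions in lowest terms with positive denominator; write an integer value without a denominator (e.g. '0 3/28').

3/35 1/10

C = [4/35, 1/5, 2/5, 3/7, 3/7, 3/7, 22/35, 24/35, 26/35, 1]
j=0 picked index 0: u0 ∈ [0, 4/35)
j=1 picked index 1: u0 ∈ [1/70, 1/10)
j=2 picked index 2: u0 ∈ [0, 1/5)
j=3 picked index 2: u0 ∈ [-1/10, 1/10)
j=4 picked index 6: u0 ∈ [1/35, 8/35)
j=5 picked index 6: u0 ∈ [-1/14, 9/70)
j=6 picked index 8: u0 ∈ [3/35, 1/7)
j=7 picked index 9: u0 ∈ [3/70, 3/10)
j=8 picked index 9: u0 ∈ [-2/35, 1/5)
j=9 picked index 9: u0 ∈ [-11/70, 1/10)
intersection: [3/35, 1/10)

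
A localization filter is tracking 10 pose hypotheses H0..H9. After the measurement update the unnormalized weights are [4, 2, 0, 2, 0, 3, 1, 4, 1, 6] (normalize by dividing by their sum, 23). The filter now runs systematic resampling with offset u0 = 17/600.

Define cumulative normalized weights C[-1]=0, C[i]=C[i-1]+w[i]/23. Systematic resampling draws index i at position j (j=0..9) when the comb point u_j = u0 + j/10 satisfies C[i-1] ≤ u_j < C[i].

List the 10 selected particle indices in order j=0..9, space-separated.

0 0 1 3 5 7 7 8 9 9

C = [4/23, 6/23, 6/23, 8/23, 8/23, 11/23, 12/23, 16/23, 17/23, 1]
j=0: u_0=17/600 ∈ [0, 4/23) → index 0
j=1: u_1=77/600 ∈ [0, 4/23) → index 0
j=2: u_2=137/600 ∈ [4/23, 6/23) → index 1
j=3: u_3=197/600 ∈ [6/23, 8/23) → index 3
j=4: u_4=257/600 ∈ [8/23, 11/23) → index 5
j=5: u_5=317/600 ∈ [12/23, 16/23) → index 7
j=6: u_6=377/600 ∈ [12/23, 16/23) → index 7
j=7: u_7=437/600 ∈ [16/23, 17/23) → index 8
j=8: u_8=497/600 ∈ [17/23, 1) → index 9
j=9: u_9=557/600 ∈ [17/23, 1) → index 9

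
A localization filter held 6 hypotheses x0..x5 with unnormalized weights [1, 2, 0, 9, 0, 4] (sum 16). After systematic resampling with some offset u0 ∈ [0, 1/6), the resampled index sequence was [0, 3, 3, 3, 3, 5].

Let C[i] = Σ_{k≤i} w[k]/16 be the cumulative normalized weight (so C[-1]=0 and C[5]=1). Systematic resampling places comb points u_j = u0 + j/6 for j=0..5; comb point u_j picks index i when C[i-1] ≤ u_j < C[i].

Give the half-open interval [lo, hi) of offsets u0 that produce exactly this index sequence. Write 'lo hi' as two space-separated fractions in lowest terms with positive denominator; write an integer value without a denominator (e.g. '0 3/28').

C = [1/16, 3/16, 3/16, 3/4, 3/4, 1]
j=0 picked index 0: u0 ∈ [0, 1/16)
j=1 picked index 3: u0 ∈ [1/48, 7/12)
j=2 picked index 3: u0 ∈ [-7/48, 5/12)
j=3 picked index 3: u0 ∈ [-5/16, 1/4)
j=4 picked index 3: u0 ∈ [-23/48, 1/12)
j=5 picked index 5: u0 ∈ [-1/12, 1/6)
intersection: [1/48, 1/16)

1/48 1/16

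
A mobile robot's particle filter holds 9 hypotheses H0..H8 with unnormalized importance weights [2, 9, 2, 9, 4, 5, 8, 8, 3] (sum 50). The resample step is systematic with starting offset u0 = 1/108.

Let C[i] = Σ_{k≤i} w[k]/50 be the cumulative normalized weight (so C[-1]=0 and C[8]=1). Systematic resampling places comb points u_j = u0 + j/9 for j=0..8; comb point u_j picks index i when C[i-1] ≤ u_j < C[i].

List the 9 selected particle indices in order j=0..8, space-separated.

C = [1/25, 11/50, 13/50, 11/25, 13/25, 31/50, 39/50, 47/50, 1]
j=0: u_0=1/108 ∈ [0, 1/25) → index 0
j=1: u_1=13/108 ∈ [1/25, 11/50) → index 1
j=2: u_2=25/108 ∈ [11/50, 13/50) → index 2
j=3: u_3=37/108 ∈ [13/50, 11/25) → index 3
j=4: u_4=49/108 ∈ [11/25, 13/25) → index 4
j=5: u_5=61/108 ∈ [13/25, 31/50) → index 5
j=6: u_6=73/108 ∈ [31/50, 39/50) → index 6
j=7: u_7=85/108 ∈ [39/50, 47/50) → index 7
j=8: u_8=97/108 ∈ [39/50, 47/50) → index 7

0 1 2 3 4 5 6 7 7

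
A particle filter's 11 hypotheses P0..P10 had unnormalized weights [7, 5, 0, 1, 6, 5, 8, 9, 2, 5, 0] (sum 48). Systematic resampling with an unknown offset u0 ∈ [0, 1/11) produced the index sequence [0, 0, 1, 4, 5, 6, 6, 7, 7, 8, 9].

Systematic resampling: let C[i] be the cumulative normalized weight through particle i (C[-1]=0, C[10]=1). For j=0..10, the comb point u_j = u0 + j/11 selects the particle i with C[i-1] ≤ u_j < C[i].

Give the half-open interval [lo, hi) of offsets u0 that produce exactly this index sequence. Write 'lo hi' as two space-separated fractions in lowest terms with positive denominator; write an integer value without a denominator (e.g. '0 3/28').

1/22 29/528

C = [7/48, 1/4, 1/4, 13/48, 19/48, 1/2, 2/3, 41/48, 43/48, 1, 1]
j=0 picked index 0: u0 ∈ [0, 7/48)
j=1 picked index 0: u0 ∈ [-1/11, 29/528)
j=2 picked index 1: u0 ∈ [-19/528, 3/44)
j=3 picked index 4: u0 ∈ [-1/528, 65/528)
j=4 picked index 5: u0 ∈ [17/528, 3/22)
j=5 picked index 6: u0 ∈ [1/22, 7/33)
j=6 picked index 6: u0 ∈ [-1/22, 4/33)
j=7 picked index 7: u0 ∈ [1/33, 115/528)
j=8 picked index 7: u0 ∈ [-2/33, 67/528)
j=9 picked index 8: u0 ∈ [19/528, 41/528)
j=10 picked index 9: u0 ∈ [-7/528, 1/11)
intersection: [1/22, 29/528)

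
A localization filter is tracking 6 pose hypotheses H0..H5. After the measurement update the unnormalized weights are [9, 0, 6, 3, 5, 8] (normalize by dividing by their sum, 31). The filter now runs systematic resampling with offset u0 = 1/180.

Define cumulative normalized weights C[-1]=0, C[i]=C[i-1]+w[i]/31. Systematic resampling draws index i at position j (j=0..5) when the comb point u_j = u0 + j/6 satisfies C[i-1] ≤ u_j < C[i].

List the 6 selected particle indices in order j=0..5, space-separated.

0 0 2 3 4 5

C = [9/31, 9/31, 15/31, 18/31, 23/31, 1]
j=0: u_0=1/180 ∈ [0, 9/31) → index 0
j=1: u_1=31/180 ∈ [0, 9/31) → index 0
j=2: u_2=61/180 ∈ [9/31, 15/31) → index 2
j=3: u_3=91/180 ∈ [15/31, 18/31) → index 3
j=4: u_4=121/180 ∈ [18/31, 23/31) → index 4
j=5: u_5=151/180 ∈ [23/31, 1) → index 5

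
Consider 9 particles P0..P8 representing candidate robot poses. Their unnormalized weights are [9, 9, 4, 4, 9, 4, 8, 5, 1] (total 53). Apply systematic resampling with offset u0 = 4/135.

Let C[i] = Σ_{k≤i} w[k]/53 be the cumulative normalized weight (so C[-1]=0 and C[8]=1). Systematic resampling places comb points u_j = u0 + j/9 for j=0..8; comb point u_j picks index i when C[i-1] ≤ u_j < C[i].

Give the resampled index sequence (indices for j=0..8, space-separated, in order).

C = [9/53, 18/53, 22/53, 26/53, 35/53, 39/53, 47/53, 52/53, 1]
j=0: u_0=4/135 ∈ [0, 9/53) → index 0
j=1: u_1=19/135 ∈ [0, 9/53) → index 0
j=2: u_2=34/135 ∈ [9/53, 18/53) → index 1
j=3: u_3=49/135 ∈ [18/53, 22/53) → index 2
j=4: u_4=64/135 ∈ [22/53, 26/53) → index 3
j=5: u_5=79/135 ∈ [26/53, 35/53) → index 4
j=6: u_6=94/135 ∈ [35/53, 39/53) → index 5
j=7: u_7=109/135 ∈ [39/53, 47/53) → index 6
j=8: u_8=124/135 ∈ [47/53, 52/53) → index 7

0 0 1 2 3 4 5 6 7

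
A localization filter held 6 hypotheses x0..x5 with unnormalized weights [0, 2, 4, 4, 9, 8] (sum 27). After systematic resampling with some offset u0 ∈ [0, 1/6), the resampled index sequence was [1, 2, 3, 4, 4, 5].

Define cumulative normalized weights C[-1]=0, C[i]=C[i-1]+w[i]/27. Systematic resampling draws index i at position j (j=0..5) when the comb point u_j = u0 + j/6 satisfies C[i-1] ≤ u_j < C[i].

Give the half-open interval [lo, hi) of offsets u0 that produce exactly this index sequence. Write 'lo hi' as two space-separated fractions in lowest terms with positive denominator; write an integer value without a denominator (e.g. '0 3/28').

0 1/27

C = [0, 2/27, 2/9, 10/27, 19/27, 1]
j=0 picked index 1: u0 ∈ [0, 2/27)
j=1 picked index 2: u0 ∈ [-5/54, 1/18)
j=2 picked index 3: u0 ∈ [-1/9, 1/27)
j=3 picked index 4: u0 ∈ [-7/54, 11/54)
j=4 picked index 4: u0 ∈ [-8/27, 1/27)
j=5 picked index 5: u0 ∈ [-7/54, 1/6)
intersection: [0, 1/27)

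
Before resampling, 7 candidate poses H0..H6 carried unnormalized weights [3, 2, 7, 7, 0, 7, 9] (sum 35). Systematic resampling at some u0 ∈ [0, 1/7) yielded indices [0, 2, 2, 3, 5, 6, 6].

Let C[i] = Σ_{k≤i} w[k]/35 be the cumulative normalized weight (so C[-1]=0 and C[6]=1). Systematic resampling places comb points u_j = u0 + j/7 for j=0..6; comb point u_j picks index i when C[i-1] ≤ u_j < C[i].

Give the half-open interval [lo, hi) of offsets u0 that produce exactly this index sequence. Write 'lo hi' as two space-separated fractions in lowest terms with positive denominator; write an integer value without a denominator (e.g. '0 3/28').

C = [3/35, 1/7, 12/35, 19/35, 19/35, 26/35, 1]
j=0 picked index 0: u0 ∈ [0, 3/35)
j=1 picked index 2: u0 ∈ [0, 1/5)
j=2 picked index 2: u0 ∈ [-1/7, 2/35)
j=3 picked index 3: u0 ∈ [-3/35, 4/35)
j=4 picked index 5: u0 ∈ [-1/35, 6/35)
j=5 picked index 6: u0 ∈ [1/35, 2/7)
j=6 picked index 6: u0 ∈ [-4/35, 1/7)
intersection: [1/35, 2/35)

1/35 2/35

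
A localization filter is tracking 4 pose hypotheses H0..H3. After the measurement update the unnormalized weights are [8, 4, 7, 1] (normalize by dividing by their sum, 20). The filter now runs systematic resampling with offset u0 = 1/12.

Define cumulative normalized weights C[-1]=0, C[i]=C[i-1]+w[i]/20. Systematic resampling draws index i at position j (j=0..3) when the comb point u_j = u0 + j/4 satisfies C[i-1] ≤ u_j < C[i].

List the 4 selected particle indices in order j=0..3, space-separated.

C = [2/5, 3/5, 19/20, 1]
j=0: u_0=1/12 ∈ [0, 2/5) → index 0
j=1: u_1=1/3 ∈ [0, 2/5) → index 0
j=2: u_2=7/12 ∈ [2/5, 3/5) → index 1
j=3: u_3=5/6 ∈ [3/5, 19/20) → index 2

0 0 1 2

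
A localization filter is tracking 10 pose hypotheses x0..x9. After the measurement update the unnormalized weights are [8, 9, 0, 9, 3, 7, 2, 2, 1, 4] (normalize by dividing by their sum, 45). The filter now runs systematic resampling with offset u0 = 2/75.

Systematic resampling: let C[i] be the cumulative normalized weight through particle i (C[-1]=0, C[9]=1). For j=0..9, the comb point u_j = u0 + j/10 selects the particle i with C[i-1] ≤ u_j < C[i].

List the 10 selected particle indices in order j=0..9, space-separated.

C = [8/45, 17/45, 17/45, 26/45, 29/45, 4/5, 38/45, 8/9, 41/45, 1]
j=0: u_0=2/75 ∈ [0, 8/45) → index 0
j=1: u_1=19/150 ∈ [0, 8/45) → index 0
j=2: u_2=17/75 ∈ [8/45, 17/45) → index 1
j=3: u_3=49/150 ∈ [8/45, 17/45) → index 1
j=4: u_4=32/75 ∈ [17/45, 26/45) → index 3
j=5: u_5=79/150 ∈ [17/45, 26/45) → index 3
j=6: u_6=47/75 ∈ [26/45, 29/45) → index 4
j=7: u_7=109/150 ∈ [29/45, 4/5) → index 5
j=8: u_8=62/75 ∈ [4/5, 38/45) → index 6
j=9: u_9=139/150 ∈ [41/45, 1) → index 9

0 0 1 1 3 3 4 5 6 9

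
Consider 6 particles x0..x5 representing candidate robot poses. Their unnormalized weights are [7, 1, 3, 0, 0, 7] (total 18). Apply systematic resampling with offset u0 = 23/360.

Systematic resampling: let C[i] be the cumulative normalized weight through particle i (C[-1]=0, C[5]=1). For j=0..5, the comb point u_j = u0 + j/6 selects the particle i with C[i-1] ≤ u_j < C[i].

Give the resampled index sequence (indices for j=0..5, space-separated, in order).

C = [7/18, 4/9, 11/18, 11/18, 11/18, 1]
j=0: u_0=23/360 ∈ [0, 7/18) → index 0
j=1: u_1=83/360 ∈ [0, 7/18) → index 0
j=2: u_2=143/360 ∈ [7/18, 4/9) → index 1
j=3: u_3=203/360 ∈ [4/9, 11/18) → index 2
j=4: u_4=263/360 ∈ [11/18, 1) → index 5
j=5: u_5=323/360 ∈ [11/18, 1) → index 5

0 0 1 2 5 5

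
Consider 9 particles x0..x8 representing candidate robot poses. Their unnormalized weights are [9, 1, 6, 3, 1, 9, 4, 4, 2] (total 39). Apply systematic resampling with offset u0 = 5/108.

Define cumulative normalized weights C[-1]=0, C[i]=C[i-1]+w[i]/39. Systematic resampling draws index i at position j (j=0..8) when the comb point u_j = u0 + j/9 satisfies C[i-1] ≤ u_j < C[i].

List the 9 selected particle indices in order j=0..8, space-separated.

0 0 2 2 4 5 5 6 7

C = [3/13, 10/39, 16/39, 19/39, 20/39, 29/39, 11/13, 37/39, 1]
j=0: u_0=5/108 ∈ [0, 3/13) → index 0
j=1: u_1=17/108 ∈ [0, 3/13) → index 0
j=2: u_2=29/108 ∈ [10/39, 16/39) → index 2
j=3: u_3=41/108 ∈ [10/39, 16/39) → index 2
j=4: u_4=53/108 ∈ [19/39, 20/39) → index 4
j=5: u_5=65/108 ∈ [20/39, 29/39) → index 5
j=6: u_6=77/108 ∈ [20/39, 29/39) → index 5
j=7: u_7=89/108 ∈ [29/39, 11/13) → index 6
j=8: u_8=101/108 ∈ [11/13, 37/39) → index 7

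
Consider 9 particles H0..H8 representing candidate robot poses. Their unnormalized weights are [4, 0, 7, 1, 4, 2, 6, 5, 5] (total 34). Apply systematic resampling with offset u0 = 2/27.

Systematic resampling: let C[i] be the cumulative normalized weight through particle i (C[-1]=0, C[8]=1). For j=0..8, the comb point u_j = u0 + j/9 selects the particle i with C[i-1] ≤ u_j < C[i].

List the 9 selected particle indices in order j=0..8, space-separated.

0 2 2 4 5 6 7 7 8

C = [2/17, 2/17, 11/34, 6/17, 8/17, 9/17, 12/17, 29/34, 1]
j=0: u_0=2/27 ∈ [0, 2/17) → index 0
j=1: u_1=5/27 ∈ [2/17, 11/34) → index 2
j=2: u_2=8/27 ∈ [2/17, 11/34) → index 2
j=3: u_3=11/27 ∈ [6/17, 8/17) → index 4
j=4: u_4=14/27 ∈ [8/17, 9/17) → index 5
j=5: u_5=17/27 ∈ [9/17, 12/17) → index 6
j=6: u_6=20/27 ∈ [12/17, 29/34) → index 7
j=7: u_7=23/27 ∈ [12/17, 29/34) → index 7
j=8: u_8=26/27 ∈ [29/34, 1) → index 8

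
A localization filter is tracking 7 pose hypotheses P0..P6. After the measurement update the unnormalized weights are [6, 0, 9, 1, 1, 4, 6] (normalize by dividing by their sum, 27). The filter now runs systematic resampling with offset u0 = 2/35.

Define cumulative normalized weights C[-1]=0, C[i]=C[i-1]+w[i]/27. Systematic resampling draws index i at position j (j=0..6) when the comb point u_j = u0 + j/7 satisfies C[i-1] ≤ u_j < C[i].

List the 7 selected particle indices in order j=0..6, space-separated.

C = [2/9, 2/9, 5/9, 16/27, 17/27, 7/9, 1]
j=0: u_0=2/35 ∈ [0, 2/9) → index 0
j=1: u_1=1/5 ∈ [0, 2/9) → index 0
j=2: u_2=12/35 ∈ [2/9, 5/9) → index 2
j=3: u_3=17/35 ∈ [2/9, 5/9) → index 2
j=4: u_4=22/35 ∈ [16/27, 17/27) → index 4
j=5: u_5=27/35 ∈ [17/27, 7/9) → index 5
j=6: u_6=32/35 ∈ [7/9, 1) → index 6

0 0 2 2 4 5 6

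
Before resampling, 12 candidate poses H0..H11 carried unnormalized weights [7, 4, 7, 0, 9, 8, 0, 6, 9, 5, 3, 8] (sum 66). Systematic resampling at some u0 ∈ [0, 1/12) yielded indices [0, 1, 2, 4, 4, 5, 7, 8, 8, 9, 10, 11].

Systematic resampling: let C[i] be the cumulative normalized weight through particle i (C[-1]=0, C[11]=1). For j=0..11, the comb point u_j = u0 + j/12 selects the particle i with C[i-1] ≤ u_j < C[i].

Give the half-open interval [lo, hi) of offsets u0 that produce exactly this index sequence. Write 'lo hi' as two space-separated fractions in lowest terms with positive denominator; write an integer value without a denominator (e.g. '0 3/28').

C = [7/66, 1/6, 3/11, 3/11, 9/22, 35/66, 35/66, 41/66, 25/33, 5/6, 29/33, 1]
j=0 picked index 0: u0 ∈ [0, 7/66)
j=1 picked index 1: u0 ∈ [1/44, 1/12)
j=2 picked index 2: u0 ∈ [0, 7/66)
j=3 picked index 4: u0 ∈ [1/44, 7/44)
j=4 picked index 4: u0 ∈ [-2/33, 5/66)
j=5 picked index 5: u0 ∈ [-1/132, 5/44)
j=6 picked index 7: u0 ∈ [1/33, 4/33)
j=7 picked index 8: u0 ∈ [5/132, 23/132)
j=8 picked index 8: u0 ∈ [-1/22, 1/11)
j=9 picked index 9: u0 ∈ [1/132, 1/12)
j=10 picked index 10: u0 ∈ [0, 1/22)
j=11 picked index 11: u0 ∈ [-5/132, 1/12)
intersection: [5/132, 1/22)

5/132 1/22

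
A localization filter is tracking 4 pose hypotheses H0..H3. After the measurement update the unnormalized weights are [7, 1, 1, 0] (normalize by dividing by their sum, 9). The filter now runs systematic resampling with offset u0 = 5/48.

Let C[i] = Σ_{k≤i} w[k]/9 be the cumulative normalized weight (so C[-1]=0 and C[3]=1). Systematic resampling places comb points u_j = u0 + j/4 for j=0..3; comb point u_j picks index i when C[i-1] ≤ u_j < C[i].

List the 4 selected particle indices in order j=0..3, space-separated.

C = [7/9, 8/9, 1, 1]
j=0: u_0=5/48 ∈ [0, 7/9) → index 0
j=1: u_1=17/48 ∈ [0, 7/9) → index 0
j=2: u_2=29/48 ∈ [0, 7/9) → index 0
j=3: u_3=41/48 ∈ [7/9, 8/9) → index 1

0 0 0 1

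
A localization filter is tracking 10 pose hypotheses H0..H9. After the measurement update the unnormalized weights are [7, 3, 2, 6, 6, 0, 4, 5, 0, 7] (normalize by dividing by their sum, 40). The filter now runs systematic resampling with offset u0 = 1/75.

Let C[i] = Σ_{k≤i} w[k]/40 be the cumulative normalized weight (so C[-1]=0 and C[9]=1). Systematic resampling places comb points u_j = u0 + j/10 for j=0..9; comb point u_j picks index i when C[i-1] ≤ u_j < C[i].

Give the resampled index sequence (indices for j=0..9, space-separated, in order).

C = [7/40, 1/4, 3/10, 9/20, 3/5, 3/5, 7/10, 33/40, 33/40, 1]
j=0: u_0=1/75 ∈ [0, 7/40) → index 0
j=1: u_1=17/150 ∈ [0, 7/40) → index 0
j=2: u_2=16/75 ∈ [7/40, 1/4) → index 1
j=3: u_3=47/150 ∈ [3/10, 9/20) → index 3
j=4: u_4=31/75 ∈ [3/10, 9/20) → index 3
j=5: u_5=77/150 ∈ [9/20, 3/5) → index 4
j=6: u_6=46/75 ∈ [3/5, 7/10) → index 6
j=7: u_7=107/150 ∈ [7/10, 33/40) → index 7
j=8: u_8=61/75 ∈ [7/10, 33/40) → index 7
j=9: u_9=137/150 ∈ [33/40, 1) → index 9

0 0 1 3 3 4 6 7 7 9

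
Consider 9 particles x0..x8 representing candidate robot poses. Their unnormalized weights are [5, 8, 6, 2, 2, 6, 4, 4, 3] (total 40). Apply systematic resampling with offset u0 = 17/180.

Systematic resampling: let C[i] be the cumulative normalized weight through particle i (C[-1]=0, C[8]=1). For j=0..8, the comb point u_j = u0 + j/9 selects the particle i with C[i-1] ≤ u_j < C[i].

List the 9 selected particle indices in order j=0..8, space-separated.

0 1 1 2 4 5 6 7 8

C = [1/8, 13/40, 19/40, 21/40, 23/40, 29/40, 33/40, 37/40, 1]
j=0: u_0=17/180 ∈ [0, 1/8) → index 0
j=1: u_1=37/180 ∈ [1/8, 13/40) → index 1
j=2: u_2=19/60 ∈ [1/8, 13/40) → index 1
j=3: u_3=77/180 ∈ [13/40, 19/40) → index 2
j=4: u_4=97/180 ∈ [21/40, 23/40) → index 4
j=5: u_5=13/20 ∈ [23/40, 29/40) → index 5
j=6: u_6=137/180 ∈ [29/40, 33/40) → index 6
j=7: u_7=157/180 ∈ [33/40, 37/40) → index 7
j=8: u_8=59/60 ∈ [37/40, 1) → index 8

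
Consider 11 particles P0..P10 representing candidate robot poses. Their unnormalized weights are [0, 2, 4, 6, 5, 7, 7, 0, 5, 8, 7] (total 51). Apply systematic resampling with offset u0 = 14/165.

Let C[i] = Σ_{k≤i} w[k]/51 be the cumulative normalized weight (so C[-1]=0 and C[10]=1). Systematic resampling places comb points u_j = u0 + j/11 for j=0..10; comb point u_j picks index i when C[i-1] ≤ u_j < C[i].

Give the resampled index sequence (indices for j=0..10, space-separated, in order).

C = [0, 2/51, 2/17, 4/17, 1/3, 8/17, 31/51, 31/51, 12/17, 44/51, 1]
j=0: u_0=14/165 ∈ [2/51, 2/17) → index 2
j=1: u_1=29/165 ∈ [2/17, 4/17) → index 3
j=2: u_2=4/15 ∈ [4/17, 1/3) → index 4
j=3: u_3=59/165 ∈ [1/3, 8/17) → index 5
j=4: u_4=74/165 ∈ [1/3, 8/17) → index 5
j=5: u_5=89/165 ∈ [8/17, 31/51) → index 6
j=6: u_6=104/165 ∈ [31/51, 12/17) → index 8
j=7: u_7=119/165 ∈ [12/17, 44/51) → index 9
j=8: u_8=134/165 ∈ [12/17, 44/51) → index 9
j=9: u_9=149/165 ∈ [44/51, 1) → index 10
j=10: u_10=164/165 ∈ [44/51, 1) → index 10

2 3 4 5 5 6 8 9 9 10 10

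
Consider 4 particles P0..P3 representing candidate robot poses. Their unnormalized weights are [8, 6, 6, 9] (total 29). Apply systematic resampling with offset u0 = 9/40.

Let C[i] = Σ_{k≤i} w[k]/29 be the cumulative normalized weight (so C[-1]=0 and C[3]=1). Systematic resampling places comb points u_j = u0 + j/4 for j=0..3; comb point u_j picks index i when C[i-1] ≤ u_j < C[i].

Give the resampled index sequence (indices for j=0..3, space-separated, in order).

C = [8/29, 14/29, 20/29, 1]
j=0: u_0=9/40 ∈ [0, 8/29) → index 0
j=1: u_1=19/40 ∈ [8/29, 14/29) → index 1
j=2: u_2=29/40 ∈ [20/29, 1) → index 3
j=3: u_3=39/40 ∈ [20/29, 1) → index 3

0 1 3 3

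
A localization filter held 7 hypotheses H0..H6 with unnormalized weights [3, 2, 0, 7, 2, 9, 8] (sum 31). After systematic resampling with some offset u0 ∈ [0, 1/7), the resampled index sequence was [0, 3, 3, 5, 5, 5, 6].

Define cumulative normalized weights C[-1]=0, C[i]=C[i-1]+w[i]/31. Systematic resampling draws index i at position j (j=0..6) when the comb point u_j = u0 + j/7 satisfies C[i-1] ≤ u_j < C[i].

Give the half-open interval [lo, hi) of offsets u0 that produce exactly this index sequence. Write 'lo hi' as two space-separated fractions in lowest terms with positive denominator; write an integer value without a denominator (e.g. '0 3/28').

5/217 6/217

C = [3/31, 5/31, 5/31, 12/31, 14/31, 23/31, 1]
j=0 picked index 0: u0 ∈ [0, 3/31)
j=1 picked index 3: u0 ∈ [4/217, 53/217)
j=2 picked index 3: u0 ∈ [-27/217, 22/217)
j=3 picked index 5: u0 ∈ [5/217, 68/217)
j=4 picked index 5: u0 ∈ [-26/217, 37/217)
j=5 picked index 5: u0 ∈ [-57/217, 6/217)
j=6 picked index 6: u0 ∈ [-25/217, 1/7)
intersection: [5/217, 6/217)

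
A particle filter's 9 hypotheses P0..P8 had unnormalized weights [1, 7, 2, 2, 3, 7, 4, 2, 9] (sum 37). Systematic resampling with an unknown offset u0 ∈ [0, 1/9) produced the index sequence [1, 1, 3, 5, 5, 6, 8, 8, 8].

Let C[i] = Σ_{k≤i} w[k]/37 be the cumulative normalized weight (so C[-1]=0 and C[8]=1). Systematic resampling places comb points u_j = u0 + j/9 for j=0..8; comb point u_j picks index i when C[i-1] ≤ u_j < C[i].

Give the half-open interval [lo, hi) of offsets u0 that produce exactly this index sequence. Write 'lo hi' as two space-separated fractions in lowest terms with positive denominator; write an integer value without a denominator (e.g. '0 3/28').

C = [1/37, 8/37, 10/37, 12/37, 15/37, 22/37, 26/37, 28/37, 1]
j=0 picked index 1: u0 ∈ [1/37, 8/37)
j=1 picked index 1: u0 ∈ [-28/333, 35/333)
j=2 picked index 3: u0 ∈ [16/333, 34/333)
j=3 picked index 5: u0 ∈ [8/111, 29/111)
j=4 picked index 5: u0 ∈ [-13/333, 50/333)
j=5 picked index 6: u0 ∈ [13/333, 49/333)
j=6 picked index 8: u0 ∈ [10/111, 1/3)
j=7 picked index 8: u0 ∈ [-7/333, 2/9)
j=8 picked index 8: u0 ∈ [-44/333, 1/9)
intersection: [10/111, 34/333)

10/111 34/333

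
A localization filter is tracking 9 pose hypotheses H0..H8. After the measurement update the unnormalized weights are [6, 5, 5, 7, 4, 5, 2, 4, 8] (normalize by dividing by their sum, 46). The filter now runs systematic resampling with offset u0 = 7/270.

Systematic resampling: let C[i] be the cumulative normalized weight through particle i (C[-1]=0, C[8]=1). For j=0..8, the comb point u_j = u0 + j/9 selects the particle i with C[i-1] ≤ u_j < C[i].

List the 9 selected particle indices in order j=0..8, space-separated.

0 1 2 3 3 4 5 7 8

C = [3/23, 11/46, 8/23, 1/2, 27/46, 16/23, 17/23, 19/23, 1]
j=0: u_0=7/270 ∈ [0, 3/23) → index 0
j=1: u_1=37/270 ∈ [3/23, 11/46) → index 1
j=2: u_2=67/270 ∈ [11/46, 8/23) → index 2
j=3: u_3=97/270 ∈ [8/23, 1/2) → index 3
j=4: u_4=127/270 ∈ [8/23, 1/2) → index 3
j=5: u_5=157/270 ∈ [1/2, 27/46) → index 4
j=6: u_6=187/270 ∈ [27/46, 16/23) → index 5
j=7: u_7=217/270 ∈ [17/23, 19/23) → index 7
j=8: u_8=247/270 ∈ [19/23, 1) → index 8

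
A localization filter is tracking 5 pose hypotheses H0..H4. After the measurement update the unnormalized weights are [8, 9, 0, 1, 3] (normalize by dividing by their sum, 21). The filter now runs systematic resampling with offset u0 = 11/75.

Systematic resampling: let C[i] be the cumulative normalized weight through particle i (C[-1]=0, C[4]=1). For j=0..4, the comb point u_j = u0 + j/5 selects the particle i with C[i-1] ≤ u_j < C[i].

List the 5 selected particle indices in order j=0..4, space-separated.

0 0 1 1 4

C = [8/21, 17/21, 17/21, 6/7, 1]
j=0: u_0=11/75 ∈ [0, 8/21) → index 0
j=1: u_1=26/75 ∈ [0, 8/21) → index 0
j=2: u_2=41/75 ∈ [8/21, 17/21) → index 1
j=3: u_3=56/75 ∈ [8/21, 17/21) → index 1
j=4: u_4=71/75 ∈ [6/7, 1) → index 4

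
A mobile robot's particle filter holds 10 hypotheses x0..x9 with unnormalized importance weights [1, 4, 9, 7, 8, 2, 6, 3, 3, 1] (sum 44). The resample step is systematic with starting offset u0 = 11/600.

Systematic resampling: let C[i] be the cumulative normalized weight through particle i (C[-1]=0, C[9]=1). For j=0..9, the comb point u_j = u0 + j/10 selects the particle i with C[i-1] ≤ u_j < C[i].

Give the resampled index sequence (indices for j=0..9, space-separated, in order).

0 2 2 3 3 4 4 6 6 8

C = [1/44, 5/44, 7/22, 21/44, 29/44, 31/44, 37/44, 10/11, 43/44, 1]
j=0: u_0=11/600 ∈ [0, 1/44) → index 0
j=1: u_1=71/600 ∈ [5/44, 7/22) → index 2
j=2: u_2=131/600 ∈ [5/44, 7/22) → index 2
j=3: u_3=191/600 ∈ [7/22, 21/44) → index 3
j=4: u_4=251/600 ∈ [7/22, 21/44) → index 3
j=5: u_5=311/600 ∈ [21/44, 29/44) → index 4
j=6: u_6=371/600 ∈ [21/44, 29/44) → index 4
j=7: u_7=431/600 ∈ [31/44, 37/44) → index 6
j=8: u_8=491/600 ∈ [31/44, 37/44) → index 6
j=9: u_9=551/600 ∈ [10/11, 43/44) → index 8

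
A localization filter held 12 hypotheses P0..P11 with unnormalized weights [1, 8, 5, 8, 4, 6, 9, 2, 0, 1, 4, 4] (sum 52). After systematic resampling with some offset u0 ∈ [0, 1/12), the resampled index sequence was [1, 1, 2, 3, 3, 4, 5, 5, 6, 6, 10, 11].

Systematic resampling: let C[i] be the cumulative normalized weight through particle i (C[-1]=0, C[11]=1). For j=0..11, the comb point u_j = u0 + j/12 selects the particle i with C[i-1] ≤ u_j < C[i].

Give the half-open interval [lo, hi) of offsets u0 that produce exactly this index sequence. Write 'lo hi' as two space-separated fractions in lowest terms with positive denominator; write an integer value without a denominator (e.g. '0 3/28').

1/52 5/156

C = [1/52, 9/52, 7/26, 11/26, 1/2, 8/13, 41/52, 43/52, 43/52, 11/13, 12/13, 1]
j=0 picked index 1: u0 ∈ [1/52, 9/52)
j=1 picked index 1: u0 ∈ [-5/78, 7/78)
j=2 picked index 2: u0 ∈ [1/156, 4/39)
j=3 picked index 3: u0 ∈ [1/52, 9/52)
j=4 picked index 3: u0 ∈ [-5/78, 7/78)
j=5 picked index 4: u0 ∈ [1/156, 1/12)
j=6 picked index 5: u0 ∈ [0, 3/26)
j=7 picked index 5: u0 ∈ [-1/12, 5/156)
j=8 picked index 6: u0 ∈ [-2/39, 19/156)
j=9 picked index 6: u0 ∈ [-7/52, 1/26)
j=10 picked index 10: u0 ∈ [1/78, 7/78)
j=11 picked index 11: u0 ∈ [1/156, 1/12)
intersection: [1/52, 5/156)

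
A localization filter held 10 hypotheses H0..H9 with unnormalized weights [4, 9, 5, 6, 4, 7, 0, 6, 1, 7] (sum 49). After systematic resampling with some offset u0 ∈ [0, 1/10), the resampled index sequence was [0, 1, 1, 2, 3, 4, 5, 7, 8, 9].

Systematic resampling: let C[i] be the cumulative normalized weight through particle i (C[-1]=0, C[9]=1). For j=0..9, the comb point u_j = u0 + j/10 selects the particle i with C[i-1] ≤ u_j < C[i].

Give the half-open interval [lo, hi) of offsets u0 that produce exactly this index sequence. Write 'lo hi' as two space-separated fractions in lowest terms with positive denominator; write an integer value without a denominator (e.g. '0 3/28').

9/245 2/35

C = [4/49, 13/49, 18/49, 24/49, 4/7, 5/7, 5/7, 41/49, 6/7, 1]
j=0 picked index 0: u0 ∈ [0, 4/49)
j=1 picked index 1: u0 ∈ [-9/490, 81/490)
j=2 picked index 1: u0 ∈ [-29/245, 16/245)
j=3 picked index 2: u0 ∈ [-17/490, 33/490)
j=4 picked index 3: u0 ∈ [-8/245, 22/245)
j=5 picked index 4: u0 ∈ [-1/98, 1/14)
j=6 picked index 5: u0 ∈ [-1/35, 4/35)
j=7 picked index 7: u0 ∈ [1/70, 67/490)
j=8 picked index 8: u0 ∈ [9/245, 2/35)
j=9 picked index 9: u0 ∈ [-3/70, 1/10)
intersection: [9/245, 2/35)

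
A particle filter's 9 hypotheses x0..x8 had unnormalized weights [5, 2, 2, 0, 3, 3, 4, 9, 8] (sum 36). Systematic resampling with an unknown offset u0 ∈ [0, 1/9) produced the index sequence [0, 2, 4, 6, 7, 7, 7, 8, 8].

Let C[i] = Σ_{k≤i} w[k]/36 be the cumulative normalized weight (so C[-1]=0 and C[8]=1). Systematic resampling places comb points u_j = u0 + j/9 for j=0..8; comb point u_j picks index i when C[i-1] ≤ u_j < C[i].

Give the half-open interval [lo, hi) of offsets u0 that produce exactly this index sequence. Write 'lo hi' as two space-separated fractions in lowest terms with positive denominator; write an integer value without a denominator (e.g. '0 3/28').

1/12 1/9

C = [5/36, 7/36, 1/4, 1/4, 1/3, 5/12, 19/36, 7/9, 1]
j=0 picked index 0: u0 ∈ [0, 5/36)
j=1 picked index 2: u0 ∈ [1/12, 5/36)
j=2 picked index 4: u0 ∈ [1/36, 1/9)
j=3 picked index 6: u0 ∈ [1/12, 7/36)
j=4 picked index 7: u0 ∈ [1/12, 1/3)
j=5 picked index 7: u0 ∈ [-1/36, 2/9)
j=6 picked index 7: u0 ∈ [-5/36, 1/9)
j=7 picked index 8: u0 ∈ [0, 2/9)
j=8 picked index 8: u0 ∈ [-1/9, 1/9)
intersection: [1/12, 1/9)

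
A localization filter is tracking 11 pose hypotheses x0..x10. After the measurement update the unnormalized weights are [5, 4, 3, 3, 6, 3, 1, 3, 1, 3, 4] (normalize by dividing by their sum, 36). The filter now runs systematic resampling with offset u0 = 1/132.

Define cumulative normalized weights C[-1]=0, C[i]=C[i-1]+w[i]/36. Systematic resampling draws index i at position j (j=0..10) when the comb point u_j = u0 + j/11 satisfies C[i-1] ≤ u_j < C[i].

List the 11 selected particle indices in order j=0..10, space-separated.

0 0 1 2 3 4 4 5 7 9 10

C = [5/36, 1/4, 1/3, 5/12, 7/12, 2/3, 25/36, 7/9, 29/36, 8/9, 1]
j=0: u_0=1/132 ∈ [0, 5/36) → index 0
j=1: u_1=13/132 ∈ [0, 5/36) → index 0
j=2: u_2=25/132 ∈ [5/36, 1/4) → index 1
j=3: u_3=37/132 ∈ [1/4, 1/3) → index 2
j=4: u_4=49/132 ∈ [1/3, 5/12) → index 3
j=5: u_5=61/132 ∈ [5/12, 7/12) → index 4
j=6: u_6=73/132 ∈ [5/12, 7/12) → index 4
j=7: u_7=85/132 ∈ [7/12, 2/3) → index 5
j=8: u_8=97/132 ∈ [25/36, 7/9) → index 7
j=9: u_9=109/132 ∈ [29/36, 8/9) → index 9
j=10: u_10=11/12 ∈ [8/9, 1) → index 10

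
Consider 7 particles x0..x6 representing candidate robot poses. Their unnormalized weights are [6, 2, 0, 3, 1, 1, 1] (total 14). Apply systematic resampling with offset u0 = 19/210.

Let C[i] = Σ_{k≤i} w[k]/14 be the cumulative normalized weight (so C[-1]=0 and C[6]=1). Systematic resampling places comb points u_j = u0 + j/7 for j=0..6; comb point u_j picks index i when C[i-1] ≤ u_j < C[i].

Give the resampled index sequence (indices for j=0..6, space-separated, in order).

C = [3/7, 4/7, 4/7, 11/14, 6/7, 13/14, 1]
j=0: u_0=19/210 ∈ [0, 3/7) → index 0
j=1: u_1=7/30 ∈ [0, 3/7) → index 0
j=2: u_2=79/210 ∈ [0, 3/7) → index 0
j=3: u_3=109/210 ∈ [3/7, 4/7) → index 1
j=4: u_4=139/210 ∈ [4/7, 11/14) → index 3
j=5: u_5=169/210 ∈ [11/14, 6/7) → index 4
j=6: u_6=199/210 ∈ [13/14, 1) → index 6

0 0 0 1 3 4 6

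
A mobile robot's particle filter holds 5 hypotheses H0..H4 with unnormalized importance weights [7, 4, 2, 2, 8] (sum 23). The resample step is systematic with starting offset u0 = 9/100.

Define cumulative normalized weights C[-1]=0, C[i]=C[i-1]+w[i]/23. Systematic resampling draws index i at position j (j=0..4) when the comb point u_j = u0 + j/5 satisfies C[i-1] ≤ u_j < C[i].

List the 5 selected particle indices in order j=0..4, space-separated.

C = [7/23, 11/23, 13/23, 15/23, 1]
j=0: u_0=9/100 ∈ [0, 7/23) → index 0
j=1: u_1=29/100 ∈ [0, 7/23) → index 0
j=2: u_2=49/100 ∈ [11/23, 13/23) → index 2
j=3: u_3=69/100 ∈ [15/23, 1) → index 4
j=4: u_4=89/100 ∈ [15/23, 1) → index 4

0 0 2 4 4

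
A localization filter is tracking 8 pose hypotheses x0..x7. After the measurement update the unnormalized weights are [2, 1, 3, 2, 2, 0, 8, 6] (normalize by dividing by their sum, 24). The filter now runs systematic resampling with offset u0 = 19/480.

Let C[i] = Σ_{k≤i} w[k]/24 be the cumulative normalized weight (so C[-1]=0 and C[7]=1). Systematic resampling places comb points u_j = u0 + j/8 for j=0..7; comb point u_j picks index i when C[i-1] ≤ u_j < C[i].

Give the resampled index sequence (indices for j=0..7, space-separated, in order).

0 2 3 4 6 6 7 7

C = [1/12, 1/8, 1/4, 1/3, 5/12, 5/12, 3/4, 1]
j=0: u_0=19/480 ∈ [0, 1/12) → index 0
j=1: u_1=79/480 ∈ [1/8, 1/4) → index 2
j=2: u_2=139/480 ∈ [1/4, 1/3) → index 3
j=3: u_3=199/480 ∈ [1/3, 5/12) → index 4
j=4: u_4=259/480 ∈ [5/12, 3/4) → index 6
j=5: u_5=319/480 ∈ [5/12, 3/4) → index 6
j=6: u_6=379/480 ∈ [3/4, 1) → index 7
j=7: u_7=439/480 ∈ [3/4, 1) → index 7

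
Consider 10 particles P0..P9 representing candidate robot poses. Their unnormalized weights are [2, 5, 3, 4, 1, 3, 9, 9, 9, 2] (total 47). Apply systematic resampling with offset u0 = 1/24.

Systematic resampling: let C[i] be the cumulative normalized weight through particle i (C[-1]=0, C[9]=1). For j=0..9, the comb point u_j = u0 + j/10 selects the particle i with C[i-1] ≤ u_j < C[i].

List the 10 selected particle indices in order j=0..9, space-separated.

0 1 3 5 6 6 7 7 8 8

C = [2/47, 7/47, 10/47, 14/47, 15/47, 18/47, 27/47, 36/47, 45/47, 1]
j=0: u_0=1/24 ∈ [0, 2/47) → index 0
j=1: u_1=17/120 ∈ [2/47, 7/47) → index 1
j=2: u_2=29/120 ∈ [10/47, 14/47) → index 3
j=3: u_3=41/120 ∈ [15/47, 18/47) → index 5
j=4: u_4=53/120 ∈ [18/47, 27/47) → index 6
j=5: u_5=13/24 ∈ [18/47, 27/47) → index 6
j=6: u_6=77/120 ∈ [27/47, 36/47) → index 7
j=7: u_7=89/120 ∈ [27/47, 36/47) → index 7
j=8: u_8=101/120 ∈ [36/47, 45/47) → index 8
j=9: u_9=113/120 ∈ [36/47, 45/47) → index 8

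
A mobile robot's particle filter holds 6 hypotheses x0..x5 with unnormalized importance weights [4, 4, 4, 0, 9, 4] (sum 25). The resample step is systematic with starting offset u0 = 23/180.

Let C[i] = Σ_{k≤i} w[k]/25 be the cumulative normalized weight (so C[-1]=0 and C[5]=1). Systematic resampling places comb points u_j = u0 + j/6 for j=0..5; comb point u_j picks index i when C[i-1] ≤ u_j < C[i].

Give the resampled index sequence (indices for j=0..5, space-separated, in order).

C = [4/25, 8/25, 12/25, 12/25, 21/25, 1]
j=0: u_0=23/180 ∈ [0, 4/25) → index 0
j=1: u_1=53/180 ∈ [4/25, 8/25) → index 1
j=2: u_2=83/180 ∈ [8/25, 12/25) → index 2
j=3: u_3=113/180 ∈ [12/25, 21/25) → index 4
j=4: u_4=143/180 ∈ [12/25, 21/25) → index 4
j=5: u_5=173/180 ∈ [21/25, 1) → index 5

0 1 2 4 4 5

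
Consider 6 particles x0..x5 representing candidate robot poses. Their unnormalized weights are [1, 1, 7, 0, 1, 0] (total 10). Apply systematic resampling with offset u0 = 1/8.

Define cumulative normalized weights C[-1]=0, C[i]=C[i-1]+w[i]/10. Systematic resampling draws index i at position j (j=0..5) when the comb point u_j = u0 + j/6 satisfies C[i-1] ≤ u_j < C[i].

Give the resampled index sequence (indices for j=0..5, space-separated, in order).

C = [1/10, 1/5, 9/10, 9/10, 1, 1]
j=0: u_0=1/8 ∈ [1/10, 1/5) → index 1
j=1: u_1=7/24 ∈ [1/5, 9/10) → index 2
j=2: u_2=11/24 ∈ [1/5, 9/10) → index 2
j=3: u_3=5/8 ∈ [1/5, 9/10) → index 2
j=4: u_4=19/24 ∈ [1/5, 9/10) → index 2
j=5: u_5=23/24 ∈ [9/10, 1) → index 4

1 2 2 2 2 4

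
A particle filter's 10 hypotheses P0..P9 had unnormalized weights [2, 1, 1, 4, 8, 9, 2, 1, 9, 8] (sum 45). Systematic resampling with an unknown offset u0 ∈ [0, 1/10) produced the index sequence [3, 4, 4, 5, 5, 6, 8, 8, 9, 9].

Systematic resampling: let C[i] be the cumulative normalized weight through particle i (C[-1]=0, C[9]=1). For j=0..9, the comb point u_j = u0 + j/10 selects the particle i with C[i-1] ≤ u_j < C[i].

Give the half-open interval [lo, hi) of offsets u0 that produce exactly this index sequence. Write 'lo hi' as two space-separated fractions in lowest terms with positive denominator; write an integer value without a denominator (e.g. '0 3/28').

4/45 1/10

C = [2/45, 1/15, 4/45, 8/45, 16/45, 5/9, 3/5, 28/45, 37/45, 1]
j=0 picked index 3: u0 ∈ [4/45, 8/45)
j=1 picked index 4: u0 ∈ [7/90, 23/90)
j=2 picked index 4: u0 ∈ [-1/45, 7/45)
j=3 picked index 5: u0 ∈ [1/18, 23/90)
j=4 picked index 5: u0 ∈ [-2/45, 7/45)
j=5 picked index 6: u0 ∈ [1/18, 1/10)
j=6 picked index 8: u0 ∈ [1/45, 2/9)
j=7 picked index 8: u0 ∈ [-7/90, 11/90)
j=8 picked index 9: u0 ∈ [1/45, 1/5)
j=9 picked index 9: u0 ∈ [-7/90, 1/10)
intersection: [4/45, 1/10)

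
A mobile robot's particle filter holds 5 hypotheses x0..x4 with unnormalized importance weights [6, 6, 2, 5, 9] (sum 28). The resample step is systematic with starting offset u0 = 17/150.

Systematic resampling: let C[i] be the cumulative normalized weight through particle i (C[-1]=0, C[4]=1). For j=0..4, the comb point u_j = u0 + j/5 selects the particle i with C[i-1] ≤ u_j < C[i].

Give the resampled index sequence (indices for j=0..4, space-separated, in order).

0 1 3 4 4

C = [3/14, 3/7, 1/2, 19/28, 1]
j=0: u_0=17/150 ∈ [0, 3/14) → index 0
j=1: u_1=47/150 ∈ [3/14, 3/7) → index 1
j=2: u_2=77/150 ∈ [1/2, 19/28) → index 3
j=3: u_3=107/150 ∈ [19/28, 1) → index 4
j=4: u_4=137/150 ∈ [19/28, 1) → index 4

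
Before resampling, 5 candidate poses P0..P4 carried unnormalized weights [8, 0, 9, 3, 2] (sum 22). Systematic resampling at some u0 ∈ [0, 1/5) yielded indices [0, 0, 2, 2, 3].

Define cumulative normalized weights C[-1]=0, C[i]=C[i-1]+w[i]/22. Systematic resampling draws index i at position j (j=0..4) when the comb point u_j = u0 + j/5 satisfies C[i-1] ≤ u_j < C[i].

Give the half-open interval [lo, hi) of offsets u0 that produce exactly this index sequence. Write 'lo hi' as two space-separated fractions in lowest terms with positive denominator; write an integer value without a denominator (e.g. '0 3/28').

0 6/55

C = [4/11, 4/11, 17/22, 10/11, 1]
j=0 picked index 0: u0 ∈ [0, 4/11)
j=1 picked index 0: u0 ∈ [-1/5, 9/55)
j=2 picked index 2: u0 ∈ [-2/55, 41/110)
j=3 picked index 2: u0 ∈ [-13/55, 19/110)
j=4 picked index 3: u0 ∈ [-3/110, 6/55)
intersection: [0, 6/55)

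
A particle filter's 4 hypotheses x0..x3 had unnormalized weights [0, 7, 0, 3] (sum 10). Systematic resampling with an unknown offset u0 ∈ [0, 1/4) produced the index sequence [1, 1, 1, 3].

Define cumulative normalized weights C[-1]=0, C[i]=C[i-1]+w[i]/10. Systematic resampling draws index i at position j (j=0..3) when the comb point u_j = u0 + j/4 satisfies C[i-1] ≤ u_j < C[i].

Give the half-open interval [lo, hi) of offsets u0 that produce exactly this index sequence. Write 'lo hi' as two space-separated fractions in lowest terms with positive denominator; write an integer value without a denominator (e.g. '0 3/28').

0 1/5

C = [0, 7/10, 7/10, 1]
j=0 picked index 1: u0 ∈ [0, 7/10)
j=1 picked index 1: u0 ∈ [-1/4, 9/20)
j=2 picked index 1: u0 ∈ [-1/2, 1/5)
j=3 picked index 3: u0 ∈ [-1/20, 1/4)
intersection: [0, 1/5)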